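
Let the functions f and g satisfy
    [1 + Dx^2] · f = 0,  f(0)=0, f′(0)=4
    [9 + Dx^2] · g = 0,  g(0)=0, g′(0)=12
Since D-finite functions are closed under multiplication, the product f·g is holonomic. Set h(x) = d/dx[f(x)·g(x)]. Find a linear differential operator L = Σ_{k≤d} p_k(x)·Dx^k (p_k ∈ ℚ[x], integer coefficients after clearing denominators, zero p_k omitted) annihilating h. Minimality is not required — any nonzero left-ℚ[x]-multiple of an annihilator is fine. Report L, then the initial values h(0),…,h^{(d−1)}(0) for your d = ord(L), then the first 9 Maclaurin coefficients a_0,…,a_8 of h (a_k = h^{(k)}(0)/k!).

f: a_k = 0, 4, 0, -2/3, 0, 1/30, 0, -1/1260, 0, …
g: a_k = 0, 12, 0, -18, 0, 81/10, 0, -243/140, 0, …
Product ⇒ symmetric product L₀, ord ≤ 4.
Differentiate: ansatz ord ≤ ord L₀ ⇒ L.
L = 64 + 20·Dx^2 + Dx^4  (order 4).
h: a_k = 0, 96, 0, -320, 0, 1344/5, 0, -2176/21, 0, …
ICs: h(0) = 0, h′(0) = 96, h′′(0) = 0, h′′′(0) = -1920.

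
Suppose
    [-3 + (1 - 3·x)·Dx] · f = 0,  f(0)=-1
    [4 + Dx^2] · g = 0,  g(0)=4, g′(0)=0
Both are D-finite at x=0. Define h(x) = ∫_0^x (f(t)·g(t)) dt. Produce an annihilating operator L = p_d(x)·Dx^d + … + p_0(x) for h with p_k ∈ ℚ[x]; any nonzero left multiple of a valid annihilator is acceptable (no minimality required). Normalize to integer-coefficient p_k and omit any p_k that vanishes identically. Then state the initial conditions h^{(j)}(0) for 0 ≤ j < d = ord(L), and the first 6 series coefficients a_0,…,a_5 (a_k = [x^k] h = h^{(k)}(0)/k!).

f: a_k = -1, -3, -9, -27, -81, -243, …
g: a_k = 4, 0, -8, 0, 8/3, 0, …
L₀ := L_f ⊗_s L_g (sym. prod.), ord ≤ 2.
∫: right-multiply L₀ by Dx.
L = (-4 + 12·x)·Dx + 6·Dx^2 + (-1 + 3·x)·Dx^3  (order 3).
h: a_k = 0, -4, -6, -28/3, -21, -764/15, …
ICs: h(0) = 0, h′(0) = -4, h′′(0) = -12.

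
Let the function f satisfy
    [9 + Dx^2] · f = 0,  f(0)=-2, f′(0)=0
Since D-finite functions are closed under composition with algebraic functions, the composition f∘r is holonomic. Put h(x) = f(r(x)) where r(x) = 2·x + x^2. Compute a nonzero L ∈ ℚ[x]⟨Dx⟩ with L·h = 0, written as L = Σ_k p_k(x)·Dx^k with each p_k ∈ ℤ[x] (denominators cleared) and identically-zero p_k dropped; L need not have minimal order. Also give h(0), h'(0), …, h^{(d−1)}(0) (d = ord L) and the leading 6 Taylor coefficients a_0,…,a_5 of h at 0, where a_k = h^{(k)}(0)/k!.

f: a_k = -2, 0, 9, 0, -27/4, 0, …
L₀ from L_f via x↦r, Dx↦r'^{-1}Dx.
L = (36 + 108·x + 108·x^2 + 36·x^3) - Dx + (1 + x)·Dx^2  (order 2).
h: a_k = -2, 0, 36, 36, -99, -216, …
ICs: h(0) = -2, h′(0) = 0.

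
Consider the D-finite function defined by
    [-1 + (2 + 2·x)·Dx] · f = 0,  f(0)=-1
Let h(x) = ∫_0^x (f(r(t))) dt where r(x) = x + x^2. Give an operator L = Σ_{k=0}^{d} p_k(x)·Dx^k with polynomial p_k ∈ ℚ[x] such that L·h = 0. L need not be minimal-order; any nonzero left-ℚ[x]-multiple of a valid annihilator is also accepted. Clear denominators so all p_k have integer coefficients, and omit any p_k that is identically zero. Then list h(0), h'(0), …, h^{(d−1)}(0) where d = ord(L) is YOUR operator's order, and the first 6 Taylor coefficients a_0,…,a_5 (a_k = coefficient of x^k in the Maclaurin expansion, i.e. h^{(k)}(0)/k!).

f: a_k = -1, -1/2, 1/8, -1/16, 5/128, -7/256, …
f∘r: x↦r, Dx↦Dx/r' in L_f ⇒ L₀.
Integrate: L := L₀·Dx.
L = (-1 - 2·x)·Dx + (2 + 2·x + 2·x^2)·Dx^2  (order 2).
h: a_k = 0, -1, -1/4, -1/8, 3/64, -3/640, …
ICs: h(0) = 0, h′(0) = -1.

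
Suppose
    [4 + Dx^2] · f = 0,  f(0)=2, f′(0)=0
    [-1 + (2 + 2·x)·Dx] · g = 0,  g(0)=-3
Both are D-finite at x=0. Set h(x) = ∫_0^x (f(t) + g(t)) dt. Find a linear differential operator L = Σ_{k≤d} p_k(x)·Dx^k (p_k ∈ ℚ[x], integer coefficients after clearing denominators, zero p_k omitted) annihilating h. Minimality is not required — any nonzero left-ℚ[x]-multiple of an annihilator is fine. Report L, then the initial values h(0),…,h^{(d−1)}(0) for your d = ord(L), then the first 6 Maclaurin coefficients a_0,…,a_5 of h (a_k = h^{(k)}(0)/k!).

L = (-76 - 128·x - 64·x^2)·Dx + (120 + 376·x + 384·x^2 + 128·x^3)·Dx^2 + (-19 - 32·x - 16·x^2)·Dx^3 + (30 + 94·x + 96·x^2 + 32·x^3)·Dx^4  (order 4).
h: a_k = 0, -1, -3/4, -29/24, -3/64, 557/1920, …
ICs: h(0) = 0, h′(0) = -1, h′′(0) = -3/2, h′′′(0) = -29/4.

f: a_k = 2, 0, -4, 0, 4/3, 0, …
g: a_k = -3, -3/2, 3/8, -3/16, 15/128, -21/256, …
f+g: L₀ = lclm(L_f,L_g), ord ≤ 2+1.
h=∫₀ˣh₀: take L = L₀·Dx.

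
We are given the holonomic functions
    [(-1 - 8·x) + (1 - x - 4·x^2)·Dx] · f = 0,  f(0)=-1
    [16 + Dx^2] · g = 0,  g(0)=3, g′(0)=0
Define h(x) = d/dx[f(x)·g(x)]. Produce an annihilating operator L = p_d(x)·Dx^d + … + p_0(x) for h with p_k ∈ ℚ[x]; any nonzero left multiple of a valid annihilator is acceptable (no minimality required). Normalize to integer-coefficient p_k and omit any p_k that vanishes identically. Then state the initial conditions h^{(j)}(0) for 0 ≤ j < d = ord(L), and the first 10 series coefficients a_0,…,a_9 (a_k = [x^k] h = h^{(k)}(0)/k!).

f: a_k = -1, -1, -5, -9, -29, -65, -181, -441, -1165, -2929, …
g: a_k = 3, 0, -24, 0, 32, 0, -256/15, 0, 512/105, 0, …
Product ⇒ symmetric product L₀, ord ≤ 2.
Derive L from L₀ (diff closure).
L = (-12 - 64·x - 224·x^2 + 256·x^3 + 512·x^4) + (-1 - 4·x + 48·x^2 + 128·x^3)·Dx + (1 - 3·x - 10·x^2 + 16·x^3 + 32·x^4)·Dx^2  (order 2).
h: a_k = -3, 18, -9, 4, -55, 302/5, -3563/15, 408/35, -42297/35, -172234/135, …
ICs: h(0) = -3, h′(0) = 18.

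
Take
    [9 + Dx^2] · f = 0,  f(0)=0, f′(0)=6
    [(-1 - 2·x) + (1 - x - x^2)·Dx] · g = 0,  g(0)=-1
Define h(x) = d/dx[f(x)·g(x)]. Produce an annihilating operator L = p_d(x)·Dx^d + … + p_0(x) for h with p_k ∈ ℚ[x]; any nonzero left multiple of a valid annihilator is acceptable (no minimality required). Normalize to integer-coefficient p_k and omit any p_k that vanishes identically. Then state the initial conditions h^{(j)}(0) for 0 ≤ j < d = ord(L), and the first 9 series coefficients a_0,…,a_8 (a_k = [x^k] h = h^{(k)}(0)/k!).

L = (3 - 162·x - 81·x^2 + 162·x^3 + 81·x^4) + (-12 - 6·x + 54·x^2 + 36·x^3)·Dx + (7 - 16·x - 7·x^2 + 18·x^3 + 9·x^4)·Dx^2  (order 2).
h: a_k = -6, -12, -9, -36, -321/4, -1503/10, -2253/8, -18279/35, -425871/448, …
ICs: h(0) = -6, h′(0) = -12.

f: a_k = 0, 6, 0, -9, 0, 81/20, 0, -243/280, 0, …
g: a_k = -1, -1, -2, -3, -5, -8, -13, -21, -34, …
Sym-product of L_f,L_g gives L₀ (≤ ord 2).
Differentiate: ansatz ord ≤ ord L₀ ⇒ L.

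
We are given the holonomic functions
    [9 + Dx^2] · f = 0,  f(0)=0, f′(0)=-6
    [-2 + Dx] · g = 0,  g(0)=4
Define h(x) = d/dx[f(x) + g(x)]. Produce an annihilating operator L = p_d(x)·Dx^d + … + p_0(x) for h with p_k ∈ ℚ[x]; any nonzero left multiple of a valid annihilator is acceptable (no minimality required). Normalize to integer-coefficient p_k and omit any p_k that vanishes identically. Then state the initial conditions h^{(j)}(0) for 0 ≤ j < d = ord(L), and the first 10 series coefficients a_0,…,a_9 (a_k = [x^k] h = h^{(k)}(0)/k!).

f: a_k = 0, -6, 0, 9, 0, -81/20, 0, 243/280, 0, -243/2240, …
g: a_k = 4, 8, 8, 16/3, 8/3, 16/15, 16/45, 32/315, 8/315, 16/2835, …
L₀ := lclm(L_f,L_g); ord L₀ ≤ 2+1.
h=h₀': d/dx-closure on L₀ ⇒ L.
L = 18 - 9·Dx + 2·Dx^2 - Dx^3  (order 3).
h: a_k = 2, 16, 43, 32/3, -179/12, 32/15, 2443/360, 64/315, -18659/20160, 32/2835, …
ICs: h(0) = 2, h′(0) = 16, h′′(0) = 86.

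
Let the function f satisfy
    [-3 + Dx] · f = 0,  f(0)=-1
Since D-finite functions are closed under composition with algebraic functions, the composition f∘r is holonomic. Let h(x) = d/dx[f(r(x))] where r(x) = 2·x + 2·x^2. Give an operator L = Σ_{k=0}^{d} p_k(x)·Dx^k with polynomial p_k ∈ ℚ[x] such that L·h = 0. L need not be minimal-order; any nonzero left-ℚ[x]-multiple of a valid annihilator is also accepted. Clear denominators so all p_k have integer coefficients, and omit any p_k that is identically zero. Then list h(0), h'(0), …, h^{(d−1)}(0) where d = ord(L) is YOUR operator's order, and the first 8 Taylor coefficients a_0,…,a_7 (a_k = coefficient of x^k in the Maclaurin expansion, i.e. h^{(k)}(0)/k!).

L = (8 + 24·x + 24·x^2) + (-1 - 2·x)·Dx  (order 1).
h: a_k = -6, -48, -216, -720, -1944, -22464/5, -45792/5, -589248/35, …
ICs: h(0) = -6.

f: a_k = -1, -3, -9/2, -9/2, -27/8, -81/40, -81/80, -243/560, …
h₀=f(r): pull back L_f along r ⇒ L₀.
Differentiate: ansatz ord ≤ ord L₀ ⇒ L.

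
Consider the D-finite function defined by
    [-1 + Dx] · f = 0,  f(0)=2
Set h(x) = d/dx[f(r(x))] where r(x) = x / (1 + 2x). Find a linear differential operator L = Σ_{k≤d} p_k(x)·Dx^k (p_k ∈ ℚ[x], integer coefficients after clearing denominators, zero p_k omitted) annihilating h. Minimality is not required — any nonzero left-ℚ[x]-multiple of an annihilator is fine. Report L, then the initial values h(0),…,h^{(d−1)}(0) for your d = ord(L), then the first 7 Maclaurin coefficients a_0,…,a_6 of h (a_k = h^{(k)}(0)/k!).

L = (-3 - 8·x) + (-1 - 4·x - 4·x^2)·Dx  (order 1).
h: a_k = 2, -6, 13, -71/3, 147/4, -2699/60, 9157/360, …
ICs: h(0) = 2.

f: a_k = 2, 2, 1, 1/3, 1/12, 1/60, 1/360, …
h₀=f(r): pull back L_f along r ⇒ L₀.
Derive L from L₀ (diff closure).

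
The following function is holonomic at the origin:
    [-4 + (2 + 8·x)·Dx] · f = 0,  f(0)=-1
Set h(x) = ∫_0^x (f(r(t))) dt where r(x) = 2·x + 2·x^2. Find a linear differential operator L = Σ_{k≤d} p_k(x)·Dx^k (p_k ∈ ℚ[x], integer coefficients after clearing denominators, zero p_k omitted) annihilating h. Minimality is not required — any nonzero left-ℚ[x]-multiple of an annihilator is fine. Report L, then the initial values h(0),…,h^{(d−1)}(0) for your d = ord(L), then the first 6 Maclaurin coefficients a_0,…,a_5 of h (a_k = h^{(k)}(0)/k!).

L = (-4 - 8·x)·Dx + (1 + 8·x + 8·x^2)·Dx^2  (order 2).
h: a_k = 0, -1, -2, 4/3, -4, 72/5, …
ICs: h(0) = 0, h′(0) = -1.

f: a_k = -1, -2, 2, -4, 10, -28, …
L₀ from L_f via x↦r, Dx↦r'^{-1}Dx.
Integrate: L := L₀·Dx.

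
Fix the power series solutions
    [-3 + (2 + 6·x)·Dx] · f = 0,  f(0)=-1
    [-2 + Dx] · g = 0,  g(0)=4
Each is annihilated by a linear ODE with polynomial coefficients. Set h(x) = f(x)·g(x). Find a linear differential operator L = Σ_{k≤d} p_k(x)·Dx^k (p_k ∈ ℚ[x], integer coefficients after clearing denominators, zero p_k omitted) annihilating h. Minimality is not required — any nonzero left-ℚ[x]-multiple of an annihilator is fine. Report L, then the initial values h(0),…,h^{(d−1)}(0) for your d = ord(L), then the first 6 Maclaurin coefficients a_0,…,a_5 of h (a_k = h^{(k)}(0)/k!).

f: a_k = -1, -3/2, 9/8, -27/16, 405/128, -1701/256, …
g: a_k = 4, 8, 8, 16/3, 8/3, 16/15, …
Product ⇒ symmetric product L₀, ord ≤ 1.
L = (-7 - 12·x) + (2 + 6·x)·Dx  (order 1).
h: a_k = -4, -14, -31/2, -181/12, -241/96, -13279/960, …
ICs: h(0) = -4.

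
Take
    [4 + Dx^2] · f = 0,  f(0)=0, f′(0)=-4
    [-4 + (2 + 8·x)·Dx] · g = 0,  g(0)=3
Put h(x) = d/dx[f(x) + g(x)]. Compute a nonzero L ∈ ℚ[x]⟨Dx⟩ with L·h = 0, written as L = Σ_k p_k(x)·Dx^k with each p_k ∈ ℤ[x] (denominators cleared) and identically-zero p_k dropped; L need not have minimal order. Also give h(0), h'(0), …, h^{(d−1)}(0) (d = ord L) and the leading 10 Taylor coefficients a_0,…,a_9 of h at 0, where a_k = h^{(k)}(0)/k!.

L = (-32 - 16·x - 32·x^2) + (-4 - 24·x - 48·x^2 - 64·x^3)·Dx + (-8 - 4·x - 8·x^2)·Dx^2 + (-1 - 6·x - 12·x^2 - 16·x^3)·Dx^3  (order 3).
h: a_k = 2, -12, 44, -120, 1252/3, -1512, 249496/45, -20592, 24324292/315, -291720, …
ICs: h(0) = 2, h′(0) = -12, h′′(0) = 88.

f: a_k = 0, -4, 0, 8/3, 0, -8/15, 0, 16/315, 0, -8/2835, …
g: a_k = 3, 6, -6, 12, -30, 84, -252, 792, -2574, 8580, …
Sum ⇒ L₀ = lclm(L_f,L_g) in ℚ(x)⟨Dx⟩.
Differentiate: ansatz ord ≤ ord L₀ ⇒ L.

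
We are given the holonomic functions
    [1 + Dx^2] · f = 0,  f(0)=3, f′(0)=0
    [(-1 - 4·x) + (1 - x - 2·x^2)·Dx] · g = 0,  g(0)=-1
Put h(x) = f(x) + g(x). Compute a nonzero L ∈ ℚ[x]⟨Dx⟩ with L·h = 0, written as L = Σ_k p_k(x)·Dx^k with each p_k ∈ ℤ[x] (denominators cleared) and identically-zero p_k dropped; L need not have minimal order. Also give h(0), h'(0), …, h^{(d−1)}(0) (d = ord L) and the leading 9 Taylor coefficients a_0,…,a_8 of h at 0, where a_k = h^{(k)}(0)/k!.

f: a_k = 3, 0, -3/2, 0, 1/8, 0, -1/240, 0, 1/13440, …
g: a_k = -1, -1, -3, -5, -11, -21, -43, -85, -171, …
Sum ⇒ L₀ = lclm(L_f,L_g) in ℚ(x)⟨Dx⟩.
L = (-31 - 146·x - 133·x^2 - 184·x^3 - 20·x^4 - 16·x^5) + (7 + 3·x - 3·x^2 - 37·x^3 - 42·x^4 - 12·x^5 - 8·x^6)·Dx + (-31 - 146·x - 133·x^2 - 184·x^3 - 20·x^4 - 16·x^5)·Dx^2 + (7 + 3·x - 3·x^2 - 37·x^3 - 42·x^4 - 12·x^5 - 8·x^6)·Dx^3  (order 3).
h: a_k = 2, -1, -9/2, -5, -87/8, -21, -10321/240, -85, -2298239/13440, …
ICs: h(0) = 2, h′(0) = -1, h′′(0) = -9.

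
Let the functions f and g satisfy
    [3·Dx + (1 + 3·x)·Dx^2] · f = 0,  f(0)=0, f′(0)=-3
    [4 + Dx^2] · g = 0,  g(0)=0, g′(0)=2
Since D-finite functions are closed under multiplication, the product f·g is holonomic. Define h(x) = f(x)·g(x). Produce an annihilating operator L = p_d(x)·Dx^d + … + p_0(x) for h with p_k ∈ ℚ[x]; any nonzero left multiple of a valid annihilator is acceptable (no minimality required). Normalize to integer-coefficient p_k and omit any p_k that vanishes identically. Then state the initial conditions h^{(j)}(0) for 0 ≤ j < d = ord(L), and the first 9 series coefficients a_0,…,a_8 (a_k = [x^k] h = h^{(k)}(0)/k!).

f: a_k = 0, -3, 9/2, -9, 81/4, -243/5, 243/2, -2187/7, 6561/8, …
g: a_k = 0, 2, 0, -4/3, 0, 4/15, 0, -8/315, 0, …
h₀=f·g: eliminate ⇒ L₀, order ≤ 2·2.
L = (-1112 - 1248·x + 7344·x^2 + 27648·x^3 + 20736·x^4) + (-48 + 2160·x + 10368·x^2 + 10368·x^3)·Dx + (-250 + 240·x + 4968·x^2 + 13824·x^3 + 10368·x^4)·Dx^2 + (-12 + 540·x + 2592·x^2 + 2592·x^3)·Dx^3 + (7 + 138·x + 783·x^2 + 1728·x^3 + 1296·x^4)·Dx^4  (order 4).
h: a_k = 0, 0, -6, 9, -14, 69/2, -86, 1086/5, -11810/21, …
ICs: h(0) = 0, h′(0) = 0, h′′(0) = -12, h′′′(0) = 54.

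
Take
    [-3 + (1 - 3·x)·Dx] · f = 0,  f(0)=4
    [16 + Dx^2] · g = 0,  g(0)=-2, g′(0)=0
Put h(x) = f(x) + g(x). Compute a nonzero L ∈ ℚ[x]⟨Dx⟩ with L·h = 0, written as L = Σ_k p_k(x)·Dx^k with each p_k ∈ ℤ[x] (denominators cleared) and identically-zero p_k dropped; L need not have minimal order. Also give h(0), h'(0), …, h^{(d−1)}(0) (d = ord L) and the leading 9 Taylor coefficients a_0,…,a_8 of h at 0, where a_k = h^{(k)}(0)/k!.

f: a_k = 4, 12, 36, 108, 324, 972, 2916, 8748, 26244, …
g: a_k = -2, 0, 16, 0, -64/3, 0, 512/45, 0, -1024/315, …
Sum ⇒ L₀ = lclm(L_f,L_g) in ℚ(x)⟨Dx⟩.
L = (1680 - 2304·x + 3456·x^2) + (-272 + 1584·x - 3456·x^2 + 3456·x^3)·Dx + (105 - 144·x + 216·x^2)·Dx^2 + (-17 + 99·x - 216·x^2 + 216·x^3)·Dx^3  (order 3).
h: a_k = 2, 12, 52, 108, 908/3, 972, 131732/45, 8748, 8265836/315, …
ICs: h(0) = 2, h′(0) = 12, h′′(0) = 104.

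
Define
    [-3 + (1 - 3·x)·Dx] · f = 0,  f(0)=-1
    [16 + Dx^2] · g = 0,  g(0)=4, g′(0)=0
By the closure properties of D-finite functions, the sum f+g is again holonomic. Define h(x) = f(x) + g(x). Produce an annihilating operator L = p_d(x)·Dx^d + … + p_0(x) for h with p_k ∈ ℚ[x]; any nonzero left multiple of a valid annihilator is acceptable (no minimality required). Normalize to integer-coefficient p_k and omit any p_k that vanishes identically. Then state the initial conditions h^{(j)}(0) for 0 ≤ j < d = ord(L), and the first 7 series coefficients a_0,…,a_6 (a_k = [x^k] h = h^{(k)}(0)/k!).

L = (1680 - 2304·x + 3456·x^2) + (-272 + 1584·x - 3456·x^2 + 3456·x^3)·Dx + (105 - 144·x + 216·x^2)·Dx^2 + (-17 + 99·x - 216·x^2 + 216·x^3)·Dx^3  (order 3).
h: a_k = 3, -3, -41, -27, -115/3, -243, -33829/45, …
ICs: h(0) = 3, h′(0) = -3, h′′(0) = -82.

f: a_k = -1, -3, -9, -27, -81, -243, -729, …
g: a_k = 4, 0, -32, 0, 128/3, 0, -1024/45, …
h₀=f+g: left-lcm gives L₀, ord ≤ 3.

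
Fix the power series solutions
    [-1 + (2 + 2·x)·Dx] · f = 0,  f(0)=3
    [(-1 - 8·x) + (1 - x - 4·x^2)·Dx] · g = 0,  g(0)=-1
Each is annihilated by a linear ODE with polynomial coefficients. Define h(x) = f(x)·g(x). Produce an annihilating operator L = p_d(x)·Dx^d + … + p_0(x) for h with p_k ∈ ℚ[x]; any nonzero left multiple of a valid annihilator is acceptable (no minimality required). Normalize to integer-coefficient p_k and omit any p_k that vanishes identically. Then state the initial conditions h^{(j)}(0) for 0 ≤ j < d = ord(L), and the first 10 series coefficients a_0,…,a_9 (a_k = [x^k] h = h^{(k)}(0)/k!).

L = (3 + 17·x + 12·x^2) + (-2 + 10·x^2 + 8·x^3)·Dx  (order 1).
h: a_k = -3, -9/2, -129/8, -549/16, -12633/128, -60423/256, -645885/1024, -3225405/2048, -134278473/32768, -681410931/65536, …
ICs: h(0) = -3.

f: a_k = 3, 3/2, -3/8, 3/16, -15/128, 21/256, -63/1024, 99/2048, -1287/32768, 2145/65536, …
g: a_k = -1, -1, -5, -9, -29, -65, -181, -441, -1165, -2929, …
h₀=f·g: eliminate ⇒ L₀, order ≤ 1·1.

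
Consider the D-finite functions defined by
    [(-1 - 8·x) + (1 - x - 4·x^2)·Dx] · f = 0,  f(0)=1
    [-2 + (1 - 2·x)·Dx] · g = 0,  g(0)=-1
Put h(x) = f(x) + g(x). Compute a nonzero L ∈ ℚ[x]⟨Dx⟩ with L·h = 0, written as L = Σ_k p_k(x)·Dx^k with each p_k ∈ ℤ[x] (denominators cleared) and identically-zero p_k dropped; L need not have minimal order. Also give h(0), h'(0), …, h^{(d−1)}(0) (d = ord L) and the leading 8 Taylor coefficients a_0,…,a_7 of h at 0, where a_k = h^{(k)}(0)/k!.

f: a_k = 1, 1, 5, 9, 29, 65, 181, 441, …
g: a_k = -1, -2, -4, -8, -16, -32, -64, -128, …
f+g: L₀ = lclm(L_f,L_g), ord ≤ 1+1.
L = (12 - 48·x + 192·x^2 - 128·x^3) + (-2 - 96·x^2 + 352·x^3 - 256·x^4)·Dx + (-1 + 11·x - 30·x^2 + 80·x^4 - 64·x^5)·Dx^2  (order 2).
h: a_k = 0, -1, 1, 1, 13, 33, 117, 313, …
ICs: h(0) = 0, h′(0) = -1.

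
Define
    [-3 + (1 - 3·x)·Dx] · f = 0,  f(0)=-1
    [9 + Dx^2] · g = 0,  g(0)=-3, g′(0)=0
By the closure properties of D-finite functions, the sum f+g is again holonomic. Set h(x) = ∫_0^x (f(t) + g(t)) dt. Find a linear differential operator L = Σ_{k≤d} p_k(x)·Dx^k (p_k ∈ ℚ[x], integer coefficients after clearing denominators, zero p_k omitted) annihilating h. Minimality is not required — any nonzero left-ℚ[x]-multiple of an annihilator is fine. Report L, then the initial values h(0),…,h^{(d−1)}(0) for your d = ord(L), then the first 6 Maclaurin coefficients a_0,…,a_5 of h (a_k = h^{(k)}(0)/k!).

L = (63 - 54·x + 81·x^2)·Dx + (-9 + 45·x - 81·x^2 + 81·x^3)·Dx^2 + (7 - 6·x + 9·x^2)·Dx^3 + (-1 + 5·x - 9·x^2 + 9·x^3)·Dx^4  (order 4).
h: a_k = 0, -4, -3/2, 3/2, -27/4, -729/40, …
ICs: h(0) = 0, h′(0) = -4, h′′(0) = -3, h′′′(0) = 9.

f: a_k = -1, -3, -9, -27, -81, -243, …
g: a_k = -3, 0, 27/2, 0, -81/8, 0, …
L₀ := lclm(L_f,L_g); ord L₀ ≤ 1+2.
h=∫h₀ ⇒ L = L₀·Dx.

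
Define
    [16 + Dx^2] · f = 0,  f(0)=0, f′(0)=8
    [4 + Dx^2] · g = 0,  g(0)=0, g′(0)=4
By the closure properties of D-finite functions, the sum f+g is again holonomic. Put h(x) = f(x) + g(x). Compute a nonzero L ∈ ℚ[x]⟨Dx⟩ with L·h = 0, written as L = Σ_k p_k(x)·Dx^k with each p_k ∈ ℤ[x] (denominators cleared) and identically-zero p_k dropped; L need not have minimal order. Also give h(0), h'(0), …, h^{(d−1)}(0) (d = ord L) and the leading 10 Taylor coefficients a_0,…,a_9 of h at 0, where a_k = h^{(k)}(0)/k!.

L = 64 + 20·Dx^2 + Dx^4  (order 4).
h: a_k = 0, 12, 0, -24, 0, 88/5, 0, -688/105, 0, 152/105, …
ICs: h(0) = 0, h′(0) = 12, h′′(0) = 0, h′′′(0) = -144.

f: a_k = 0, 8, 0, -64/3, 0, 256/15, 0, -2048/315, 0, 4096/2835, …
g: a_k = 0, 4, 0, -8/3, 0, 8/15, 0, -16/315, 0, 8/2835, …
h₀=f+g: left-lcm gives L₀, ord ≤ 4.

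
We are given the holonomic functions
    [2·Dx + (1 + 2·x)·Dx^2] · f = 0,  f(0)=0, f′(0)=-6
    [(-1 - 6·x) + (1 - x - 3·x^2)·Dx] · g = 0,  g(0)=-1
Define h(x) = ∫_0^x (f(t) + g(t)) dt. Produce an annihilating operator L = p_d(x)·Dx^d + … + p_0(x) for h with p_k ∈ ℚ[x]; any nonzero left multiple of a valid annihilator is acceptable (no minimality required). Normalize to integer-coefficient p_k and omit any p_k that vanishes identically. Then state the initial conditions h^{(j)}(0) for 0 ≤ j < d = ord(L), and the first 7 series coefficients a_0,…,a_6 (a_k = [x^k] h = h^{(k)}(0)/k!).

L = (-74 - 412·x - 948·x^2 - 864·x^3 - 648·x^4)·Dx^2 + (-17 - 212·x - 890·x^2 - 1644·x^3 - 1764·x^4 - 1080·x^5)·Dx^3 + (5 + 27·x + 33·x^2 - 68·x^3 - 276·x^4 - 396·x^5 - 216·x^6)·Dx^4  (order 4).
h: a_k = 0, -1, -7/2, 2/3, -15/4, -7/5, -148/15, …
ICs: h(0) = 0, h′(0) = -1, h′′(0) = -7, h′′′(0) = 4.

f: a_k = 0, -6, 6, -8, 12, -96/5, 32, …
g: a_k = -1, -1, -4, -7, -19, -40, -97, …
L₀ := lclm(L_f,L_g); ord L₀ ≤ 2+1.
h=∫₀ˣh₀: take L = L₀·Dx.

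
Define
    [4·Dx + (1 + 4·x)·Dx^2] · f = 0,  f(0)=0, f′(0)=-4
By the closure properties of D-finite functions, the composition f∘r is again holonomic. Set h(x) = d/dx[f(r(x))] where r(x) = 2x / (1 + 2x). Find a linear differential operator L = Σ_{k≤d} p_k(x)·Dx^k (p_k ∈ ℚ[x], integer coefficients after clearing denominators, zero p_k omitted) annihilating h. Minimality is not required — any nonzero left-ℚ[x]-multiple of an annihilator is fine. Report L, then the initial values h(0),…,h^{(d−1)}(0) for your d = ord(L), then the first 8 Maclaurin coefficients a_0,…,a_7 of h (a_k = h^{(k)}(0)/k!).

L = (12 + 40·x) + (1 + 12·x + 20·x^2)·Dx  (order 1).
h: a_k = -8, 96, -992, 9984, -99968, 999936, -9999872, 99999744, …
ICs: h(0) = -8.

f: a_k = 0, -4, 8, -64/3, 64, -1024/5, 2048/3, -16384/7, …
Substitute x→r, Dx→(1/r')Dx; clear ⇒ L₀.
h=h₀': d/dx-closure on L₀ ⇒ L.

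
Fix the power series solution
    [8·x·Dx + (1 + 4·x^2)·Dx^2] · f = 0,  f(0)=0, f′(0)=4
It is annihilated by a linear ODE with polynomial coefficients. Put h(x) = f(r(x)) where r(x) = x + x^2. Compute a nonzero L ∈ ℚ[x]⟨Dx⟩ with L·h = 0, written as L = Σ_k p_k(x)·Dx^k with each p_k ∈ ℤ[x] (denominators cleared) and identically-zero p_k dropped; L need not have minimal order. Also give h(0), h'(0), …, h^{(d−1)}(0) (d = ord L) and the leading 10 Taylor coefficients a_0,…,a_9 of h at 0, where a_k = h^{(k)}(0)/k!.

f: a_k = 0, 4, 0, -16/3, 0, 64/5, 0, -256/7, 0, 1024/9, …
L₀ from L_f via x↦r, Dx↦r'^{-1}Dx.
L = (-2 + 8·x + 32·x^2 + 48·x^3 + 24·x^4)·Dx + (1 + 2·x + 4·x^2 + 16·x^3 + 20·x^4 + 8·x^5)·Dx^2  (order 2).
h: a_k = 0, 4, 4, -16/3, -16, -16/5, 176/3, 640/7, -128, -5312/9, …
ICs: h(0) = 0, h′(0) = 4.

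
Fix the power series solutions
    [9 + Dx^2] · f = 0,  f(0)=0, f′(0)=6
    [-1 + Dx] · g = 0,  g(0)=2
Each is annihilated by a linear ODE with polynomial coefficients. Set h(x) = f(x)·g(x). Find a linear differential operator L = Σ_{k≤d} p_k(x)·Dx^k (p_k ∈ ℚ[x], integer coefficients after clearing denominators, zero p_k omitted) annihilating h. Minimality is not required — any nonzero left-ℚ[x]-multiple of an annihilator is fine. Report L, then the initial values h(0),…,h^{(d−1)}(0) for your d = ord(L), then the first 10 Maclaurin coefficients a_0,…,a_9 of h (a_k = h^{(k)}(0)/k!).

L = 10 - 2·Dx + Dx^2  (order 2).
h: a_k = 0, 12, 12, -12, -16, -2/5, 26/5, 166/105, -8/15, -71/210, …
ICs: h(0) = 0, h′(0) = 12.

f: a_k = 0, 6, 0, -9, 0, 81/20, 0, -243/280, 0, 243/2240, …
g: a_k = 2, 2, 1, 1/3, 1/12, 1/60, 1/360, 1/2520, 1/20160, 1/181440, …
Sym-product of L_f,L_g gives L₀ (≤ ord 2).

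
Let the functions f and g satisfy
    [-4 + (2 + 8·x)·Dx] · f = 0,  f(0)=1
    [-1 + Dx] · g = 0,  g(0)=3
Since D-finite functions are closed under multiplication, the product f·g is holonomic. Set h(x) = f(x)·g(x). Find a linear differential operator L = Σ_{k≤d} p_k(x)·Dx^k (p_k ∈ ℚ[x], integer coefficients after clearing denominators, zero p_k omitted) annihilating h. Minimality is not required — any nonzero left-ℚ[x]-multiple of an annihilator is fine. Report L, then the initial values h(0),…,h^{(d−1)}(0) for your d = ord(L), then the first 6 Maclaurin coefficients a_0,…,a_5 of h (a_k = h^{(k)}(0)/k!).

f: a_k = 1, 2, -2, 4, -10, 28, …
g: a_k = 3, 3, 3/2, 1/2, 1/8, 1/40, …
f·g: L₀ = L_f ⊗_s L_g, ord ≤ 1·1.
L = (-3 - 4·x) + (1 + 4·x)·Dx  (order 1).
h: a_k = 3, 9, 3/2, 19/2, -159/8, 2371/40, …
ICs: h(0) = 3.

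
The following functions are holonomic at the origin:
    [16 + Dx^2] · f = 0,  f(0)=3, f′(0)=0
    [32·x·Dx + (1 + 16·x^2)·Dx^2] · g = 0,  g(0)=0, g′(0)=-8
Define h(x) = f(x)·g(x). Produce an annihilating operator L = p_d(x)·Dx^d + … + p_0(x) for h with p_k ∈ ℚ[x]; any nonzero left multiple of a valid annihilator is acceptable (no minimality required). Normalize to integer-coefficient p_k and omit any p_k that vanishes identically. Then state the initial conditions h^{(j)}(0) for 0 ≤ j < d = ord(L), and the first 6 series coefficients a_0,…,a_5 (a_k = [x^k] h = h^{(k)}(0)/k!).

L = (1280 + 53248·x^2 + 360448·x^4 + 2097152·x^6 + 8388608·x^8) + (1536·x + 40960·x^3 + 393216·x^5 + 2097152·x^7)·Dx + (96 + 4096·x^2 + 36864·x^4 + 262144·x^6 + 1048576·x^8)·Dx^2 + (96·x + 2560·x^3 + 24576·x^5 + 131072·x^7)·Dx^3 + (1 + 48·x^2 + 896·x^4 + 8192·x^6 + 32768·x^8)·Dx^4  (order 4).
h: a_k = 0, -24, 0, 320, 0, -12544/5, …
ICs: h(0) = 0, h′(0) = -24, h′′(0) = 0, h′′′(0) = 1920.

f: a_k = 3, 0, -24, 0, 32, 0, …
g: a_k = 0, -8, 0, 128/3, 0, -2048/5, …
Sym-product of L_f,L_g gives L₀ (≤ ord 4).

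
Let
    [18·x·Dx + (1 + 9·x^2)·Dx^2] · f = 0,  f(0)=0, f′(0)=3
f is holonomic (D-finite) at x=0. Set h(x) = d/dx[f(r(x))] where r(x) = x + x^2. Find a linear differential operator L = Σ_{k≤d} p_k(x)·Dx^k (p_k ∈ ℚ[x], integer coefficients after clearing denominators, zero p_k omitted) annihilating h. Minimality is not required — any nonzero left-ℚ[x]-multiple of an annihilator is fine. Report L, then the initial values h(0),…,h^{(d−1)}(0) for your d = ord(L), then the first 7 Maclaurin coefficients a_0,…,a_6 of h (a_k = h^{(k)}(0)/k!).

L = (-2 + 18·x + 72·x^2 + 108·x^3 + 54·x^4) + (1 + 2·x + 9·x^2 + 36·x^3 + 45·x^4 + 18·x^5)·Dx  (order 1).
h: a_k = 3, 6, -27, -108, 108, 1404, 1215, …
ICs: h(0) = 3.

f: a_k = 0, 3, 0, -9, 0, 243/5, 0, …
Substitute x→r, Dx→(1/r')Dx; clear ⇒ L₀.
h=h₀': d/dx-closure on L₀ ⇒ L.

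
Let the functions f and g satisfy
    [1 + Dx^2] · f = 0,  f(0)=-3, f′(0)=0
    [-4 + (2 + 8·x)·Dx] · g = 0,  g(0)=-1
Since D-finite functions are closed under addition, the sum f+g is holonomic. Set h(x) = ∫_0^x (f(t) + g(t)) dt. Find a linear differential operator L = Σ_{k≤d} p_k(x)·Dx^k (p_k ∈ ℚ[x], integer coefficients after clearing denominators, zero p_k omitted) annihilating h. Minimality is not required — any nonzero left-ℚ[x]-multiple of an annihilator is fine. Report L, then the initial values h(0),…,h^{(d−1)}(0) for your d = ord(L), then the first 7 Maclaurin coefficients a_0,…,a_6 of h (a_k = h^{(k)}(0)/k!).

L = (-26 - 16·x - 32·x^2)·Dx + (-3 - 4·x + 48·x^2 + 64·x^3)·Dx^2 + (-26 - 16·x - 32·x^2)·Dx^3 + (-3 - 4·x + 48·x^2 + 64·x^3)·Dx^4  (order 4).
h: a_k = 0, -4, -1, 7/6, -1, 79/40, -14/3, …
ICs: h(0) = 0, h′(0) = -4, h′′(0) = -2, h′′′(0) = 7.

f: a_k = -3, 0, 3/2, 0, -1/8, 0, 1/240, …
g: a_k = -1, -2, 2, -4, 10, -28, 84, …
h₀=f+g: left-lcm gives L₀, ord ≤ 3.
h=∫₀ˣh₀: take L = L₀·Dx.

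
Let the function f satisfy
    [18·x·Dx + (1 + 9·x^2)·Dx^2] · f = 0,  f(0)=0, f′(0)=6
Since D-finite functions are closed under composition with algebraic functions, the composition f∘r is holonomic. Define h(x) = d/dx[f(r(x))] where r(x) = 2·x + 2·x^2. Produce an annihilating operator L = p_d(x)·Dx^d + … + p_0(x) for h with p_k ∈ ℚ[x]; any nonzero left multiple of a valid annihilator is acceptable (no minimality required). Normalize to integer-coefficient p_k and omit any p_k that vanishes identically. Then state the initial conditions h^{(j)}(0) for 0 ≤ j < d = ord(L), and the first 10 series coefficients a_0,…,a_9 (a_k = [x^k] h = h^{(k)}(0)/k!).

f: a_k = 0, 6, 0, -18, 0, 486/5, 0, -4374/7, 0, 4374, …
Substitute x→r, Dx→(1/r')Dx; clear ⇒ L₀.
h₀' ⇒ L via d/dx closure of L₀.
L = (-2 + 72·x + 288·x^2 + 432·x^3 + 216·x^4) + (1 + 2·x + 36·x^2 + 144·x^3 + 180·x^4 + 72·x^5)·Dx  (order 1).
h: a_k = 12, 24, -432, -1728, 13392, 92448, -342144, -4230144, 5178816, 173591424, …
ICs: h(0) = 12.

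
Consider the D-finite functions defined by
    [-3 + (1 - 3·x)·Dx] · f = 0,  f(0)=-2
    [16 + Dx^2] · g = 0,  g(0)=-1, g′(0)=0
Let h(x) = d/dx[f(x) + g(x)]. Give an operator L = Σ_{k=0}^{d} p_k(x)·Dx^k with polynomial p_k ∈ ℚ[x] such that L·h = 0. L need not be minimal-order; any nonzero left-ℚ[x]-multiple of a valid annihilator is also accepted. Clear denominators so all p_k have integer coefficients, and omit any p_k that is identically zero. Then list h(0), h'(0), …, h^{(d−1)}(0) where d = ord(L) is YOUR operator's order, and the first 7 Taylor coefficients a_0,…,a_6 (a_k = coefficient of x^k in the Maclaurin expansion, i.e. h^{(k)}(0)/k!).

L = (5952 - 4608·x + 6912·x^2) + (-560 + 2448·x - 3456·x^2 + 3456·x^3)·Dx + (372 - 288·x + 432·x^2)·Dx^2 + (-35 + 153·x - 216·x^2 + 216·x^3)·Dx^3  (order 3).
h: a_k = -6, -20, -162, -2072/3, -2430, -130708/15, -30618, …
ICs: h(0) = -6, h′(0) = -20, h′′(0) = -324.

f: a_k = -2, -6, -18, -54, -162, -486, -1458, …
g: a_k = -1, 0, 8, 0, -32/3, 0, 256/45, …
Weyl lclm of L_f,L_g ⇒ L₀ (ord ≤ 3).
Differentiate: ansatz ord ≤ ord L₀ ⇒ L.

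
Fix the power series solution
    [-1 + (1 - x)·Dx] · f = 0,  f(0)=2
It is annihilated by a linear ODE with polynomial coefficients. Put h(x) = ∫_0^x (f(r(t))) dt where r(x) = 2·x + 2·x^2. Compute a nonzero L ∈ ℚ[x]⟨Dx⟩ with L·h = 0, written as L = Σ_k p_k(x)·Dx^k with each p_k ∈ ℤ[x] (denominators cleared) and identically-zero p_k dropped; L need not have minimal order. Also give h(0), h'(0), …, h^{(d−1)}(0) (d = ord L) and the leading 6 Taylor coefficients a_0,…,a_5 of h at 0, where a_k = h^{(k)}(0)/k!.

L = (2 + 4·x)·Dx + (-1 + 2·x + 2·x^2)·Dx^2  (order 2).
h: a_k = 0, 2, 2, 4, 8, 88/5, …
ICs: h(0) = 0, h′(0) = 2.

f: a_k = 2, 2, 2, 2, 2, 2, …
Change of var in L_f (x↦r) gives L₀.
Integrate: L := L₀·Dx.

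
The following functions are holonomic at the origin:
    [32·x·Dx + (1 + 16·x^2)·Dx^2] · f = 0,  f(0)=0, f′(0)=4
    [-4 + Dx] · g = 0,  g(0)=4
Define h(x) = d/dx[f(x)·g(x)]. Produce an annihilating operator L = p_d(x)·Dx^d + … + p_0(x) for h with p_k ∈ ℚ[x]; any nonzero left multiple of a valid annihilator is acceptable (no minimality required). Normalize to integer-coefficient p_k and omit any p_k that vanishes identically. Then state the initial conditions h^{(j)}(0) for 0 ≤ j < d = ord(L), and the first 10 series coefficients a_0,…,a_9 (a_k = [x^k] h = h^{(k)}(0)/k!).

L = (16 + 320·x - 768·x^2 + 1024·x^3) + (-96·x + 256·x^2 - 512·x^3)·Dx + (-1 + 4·x - 16·x^2 + 64·x^3)·Dx^2  (order 2).
h: a_k = 16, 128, 128, -2048/3, 1536, 45056/3, -126976/5, -14811136/63, 9428992/21, 10571546624/2835, …
ICs: h(0) = 16, h′(0) = 128.

f: a_k = 0, 4, 0, -64/3, 0, 1024/5, 0, -16384/7, 0, 262144/9, …
g: a_k = 4, 16, 32, 128/3, 128/3, 512/15, 1024/45, 4096/315, 2048/315, 8192/2835, …
f·g: L₀ = L_f ⊗_s L_g, ord ≤ 2·1.
Differentiate: ansatz ord ≤ ord L₀ ⇒ L.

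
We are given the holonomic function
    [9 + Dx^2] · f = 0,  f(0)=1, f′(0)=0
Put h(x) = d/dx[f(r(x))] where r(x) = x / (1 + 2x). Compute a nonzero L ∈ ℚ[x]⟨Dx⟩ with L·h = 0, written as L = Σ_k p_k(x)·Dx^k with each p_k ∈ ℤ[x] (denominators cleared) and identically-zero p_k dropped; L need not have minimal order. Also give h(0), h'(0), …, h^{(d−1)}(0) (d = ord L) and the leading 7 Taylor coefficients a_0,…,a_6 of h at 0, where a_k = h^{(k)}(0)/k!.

f: a_k = 1, 0, -9/2, 0, 27/8, 0, -81/80, …
h₀=f(r): pull back L_f along r ⇒ L₀.
Derive L from L₀ (diff closure).
L = (33 + 96·x + 96·x^2) + (12 + 72·x + 144·x^2 + 96·x^3)·Dx + (1 + 8·x + 24·x^2 + 32·x^3 + 16·x^4)·Dx^2  (order 2).
h: a_k = 0, -9, 54, -405/2, 585, -54243/40, 47061/20, …
ICs: h(0) = 0, h′(0) = -9.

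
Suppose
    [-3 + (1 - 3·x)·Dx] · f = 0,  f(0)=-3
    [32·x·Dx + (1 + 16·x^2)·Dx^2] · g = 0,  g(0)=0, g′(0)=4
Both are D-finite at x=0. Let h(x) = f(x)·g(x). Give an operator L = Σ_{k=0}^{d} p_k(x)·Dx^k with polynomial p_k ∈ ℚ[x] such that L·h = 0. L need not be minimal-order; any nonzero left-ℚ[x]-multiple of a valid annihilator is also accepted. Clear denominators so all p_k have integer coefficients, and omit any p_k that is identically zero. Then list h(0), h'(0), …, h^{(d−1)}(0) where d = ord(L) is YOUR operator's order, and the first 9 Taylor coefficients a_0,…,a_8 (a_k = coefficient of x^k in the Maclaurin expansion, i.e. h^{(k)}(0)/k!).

L = 96·x + (6 - 32·x + 192·x^2)·Dx + (-1 + 3·x - 16·x^2 + 48·x^3)·Dx^2  (order 2).
h: a_k = 0, -12, -36, -44, -132, -5052/5, -15156/5, -72516/35, -217548/35, …
ICs: h(0) = 0, h′(0) = -12.

f: a_k = -3, -9, -27, -81, -243, -729, -2187, -6561, -19683, …
g: a_k = 0, 4, 0, -64/3, 0, 1024/5, 0, -16384/7, 0, …
Product ⇒ symmetric product L₀, ord ≤ 2.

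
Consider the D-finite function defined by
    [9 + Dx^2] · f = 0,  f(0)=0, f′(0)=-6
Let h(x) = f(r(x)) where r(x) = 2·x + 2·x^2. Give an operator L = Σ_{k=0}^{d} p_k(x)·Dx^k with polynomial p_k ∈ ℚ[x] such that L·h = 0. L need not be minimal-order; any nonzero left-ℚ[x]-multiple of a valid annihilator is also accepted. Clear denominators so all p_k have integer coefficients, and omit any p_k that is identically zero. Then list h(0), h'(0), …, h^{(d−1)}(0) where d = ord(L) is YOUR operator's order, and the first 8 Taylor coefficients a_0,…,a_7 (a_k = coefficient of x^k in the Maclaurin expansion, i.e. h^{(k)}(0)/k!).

f: a_k = 0, -6, 0, 9, 0, -81/20, 0, 243/280, …
L₀ from L_f via x↦r, Dx↦r'^{-1}Dx.
L = (36 + 216·x + 432·x^2 + 288·x^3) - 2·Dx + (1 + 2·x)·Dx^2  (order 2).
h: a_k = 0, -12, -12, 72, 216, 432/5, -576, -41472/35, …
ICs: h(0) = 0, h′(0) = -12.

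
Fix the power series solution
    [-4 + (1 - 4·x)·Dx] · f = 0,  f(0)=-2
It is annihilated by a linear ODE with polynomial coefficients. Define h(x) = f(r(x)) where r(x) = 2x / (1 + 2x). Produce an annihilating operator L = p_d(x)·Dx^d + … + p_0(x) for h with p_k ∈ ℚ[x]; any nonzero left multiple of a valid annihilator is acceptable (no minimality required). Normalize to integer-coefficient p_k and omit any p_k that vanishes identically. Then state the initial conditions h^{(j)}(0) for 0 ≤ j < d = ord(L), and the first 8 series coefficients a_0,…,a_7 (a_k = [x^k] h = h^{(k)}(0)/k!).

L = 8 + (-1 + 4·x + 12·x^2)·Dx  (order 1).
h: a_k = -2, -16, -96, -576, -3456, -20736, -124416, -746496, …
ICs: h(0) = -2.

f: a_k = -2, -8, -32, -128, -512, -2048, -8192, -32768, …
h₀=f(r): pull back L_f along r ⇒ L₀.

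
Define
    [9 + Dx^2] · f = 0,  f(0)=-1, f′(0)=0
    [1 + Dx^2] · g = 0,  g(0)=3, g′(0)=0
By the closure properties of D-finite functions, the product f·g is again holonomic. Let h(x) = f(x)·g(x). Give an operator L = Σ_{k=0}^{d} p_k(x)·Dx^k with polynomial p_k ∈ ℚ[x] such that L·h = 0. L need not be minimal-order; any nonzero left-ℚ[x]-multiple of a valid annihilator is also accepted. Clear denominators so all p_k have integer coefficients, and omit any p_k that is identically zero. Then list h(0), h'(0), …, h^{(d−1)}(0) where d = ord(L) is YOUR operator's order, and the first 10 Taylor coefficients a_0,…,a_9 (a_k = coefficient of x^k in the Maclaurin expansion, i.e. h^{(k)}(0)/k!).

f: a_k = -1, 0, 9/2, 0, -27/8, 0, 81/80, 0, -729/4480, 0, …
g: a_k = 3, 0, -3/2, 0, 1/8, 0, -1/240, 0, 1/13440, 0, …
f·g: L₀ = L_f ⊗_s L_g, ord ≤ 2·2.
L = 64 + 20·Dx^2 + Dx^4  (order 4).
h: a_k = -3, 0, 15, 0, -17, 0, 26/3, 0, -257/105, 0, …
ICs: h(0) = -3, h′(0) = 0, h′′(0) = 30, h′′′(0) = 0.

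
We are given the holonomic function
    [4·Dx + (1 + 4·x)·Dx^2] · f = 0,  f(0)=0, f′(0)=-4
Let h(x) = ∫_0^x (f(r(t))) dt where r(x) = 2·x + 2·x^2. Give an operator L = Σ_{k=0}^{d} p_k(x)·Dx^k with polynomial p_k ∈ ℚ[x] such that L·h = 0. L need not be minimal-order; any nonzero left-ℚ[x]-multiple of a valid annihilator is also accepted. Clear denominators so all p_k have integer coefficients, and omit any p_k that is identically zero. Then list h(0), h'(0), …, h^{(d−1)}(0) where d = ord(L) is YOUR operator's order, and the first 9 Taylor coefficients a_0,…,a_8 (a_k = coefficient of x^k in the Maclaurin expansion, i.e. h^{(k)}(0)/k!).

L = (6 + 16·x + 16·x^2)·Dx^2 + (1 + 10·x + 24·x^2 + 16·x^3)·Dx^3  (order 3).
h: a_k = 0, 0, -4, 8, -80/3, 544/5, -7424/15, 16896/7, -86528/7, …
ICs: h(0) = 0, h′(0) = 0, h′′(0) = -8.

f: a_k = 0, -4, 8, -64/3, 64, -1024/5, 2048/3, -16384/7, 8192, …
Change of var in L_f (x↦r) gives L₀.
∫: right-multiply L₀ by Dx.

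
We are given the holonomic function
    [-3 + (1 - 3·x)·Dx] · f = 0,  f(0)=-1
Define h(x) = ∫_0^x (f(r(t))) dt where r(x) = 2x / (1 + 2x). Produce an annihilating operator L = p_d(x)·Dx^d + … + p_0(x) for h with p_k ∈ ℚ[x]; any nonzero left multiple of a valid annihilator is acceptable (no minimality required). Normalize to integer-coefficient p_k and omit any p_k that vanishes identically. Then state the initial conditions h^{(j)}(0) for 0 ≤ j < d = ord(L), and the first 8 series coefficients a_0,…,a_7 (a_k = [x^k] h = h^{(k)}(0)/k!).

L = 6·Dx + (-1 + 2·x + 8·x^2)·Dx^2  (order 2).
h: a_k = 0, -1, -3, -8, -24, -384/5, -256, -6144/7, …
ICs: h(0) = 0, h′(0) = -1.

f: a_k = -1, -3, -9, -27, -81, -243, -729, -2187, …
Substitute x→r, Dx→(1/r')Dx; clear ⇒ L₀.
Integrate: L := L₀·Dx.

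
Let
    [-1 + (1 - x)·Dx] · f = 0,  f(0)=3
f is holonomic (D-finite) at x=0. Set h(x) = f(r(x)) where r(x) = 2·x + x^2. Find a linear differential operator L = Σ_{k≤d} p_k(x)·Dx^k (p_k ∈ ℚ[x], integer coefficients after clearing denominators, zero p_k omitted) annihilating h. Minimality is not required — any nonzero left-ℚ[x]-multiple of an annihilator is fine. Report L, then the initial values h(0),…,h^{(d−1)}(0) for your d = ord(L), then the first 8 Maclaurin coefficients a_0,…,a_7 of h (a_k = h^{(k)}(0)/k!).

f: a_k = 3, 3, 3, 3, 3, 3, 3, 3, …
h₀=f(r): pull back L_f along r ⇒ L₀.
L = (2 + 2·x) + (-1 + 2·x + x^2)·Dx  (order 1).
h: a_k = 3, 6, 15, 36, 87, 210, 507, 1224, …
ICs: h(0) = 3.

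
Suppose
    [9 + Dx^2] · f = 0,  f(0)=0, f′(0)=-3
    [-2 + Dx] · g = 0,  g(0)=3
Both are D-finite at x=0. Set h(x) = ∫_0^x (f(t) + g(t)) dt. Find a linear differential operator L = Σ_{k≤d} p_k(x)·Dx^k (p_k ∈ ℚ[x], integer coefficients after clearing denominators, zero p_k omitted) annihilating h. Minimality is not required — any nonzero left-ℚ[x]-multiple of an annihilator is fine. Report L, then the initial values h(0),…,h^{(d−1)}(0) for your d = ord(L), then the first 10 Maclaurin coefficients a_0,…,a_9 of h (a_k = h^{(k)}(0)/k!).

f: a_k = 0, -3, 0, 9/2, 0, -81/40, 0, 243/560, 0, -243/4480, …
g: a_k = 3, 6, 6, 4, 2, 4/5, 4/15, 8/105, 2/105, 4/945, …
f+g: L₀ = lclm(L_f,L_g), ord ≤ 2+1.
h=∫₀ˣh₀: take L = L₀·Dx.
L = -18·Dx + 9·Dx^2 - 2·Dx^3 + Dx^4  (order 4).
h: a_k = 0, 3, 3/2, 2, 17/8, 2/5, -49/240, 4/105, 857/13440, 2/945, …
ICs: h(0) = 0, h′(0) = 3, h′′(0) = 3, h′′′(0) = 12.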